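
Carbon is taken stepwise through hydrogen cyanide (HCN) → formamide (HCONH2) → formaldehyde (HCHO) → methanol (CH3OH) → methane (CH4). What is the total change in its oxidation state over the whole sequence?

Carbon oxidation states along the series — hydrogen cyanide: +2, formamide: +2, formaldehyde: 0, methanol: -2, methane: -4.
Net change = -4 − (+2) = -6.

-6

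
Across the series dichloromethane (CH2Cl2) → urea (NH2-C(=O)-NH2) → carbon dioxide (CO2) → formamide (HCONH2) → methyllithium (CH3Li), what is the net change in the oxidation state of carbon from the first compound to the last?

-4

Carbon oxidation states along the series — dichloromethane: 0, urea: +4, carbon dioxide: +4, formamide: +2, methyllithium: -4.
Net change = -4 − (0) = -4.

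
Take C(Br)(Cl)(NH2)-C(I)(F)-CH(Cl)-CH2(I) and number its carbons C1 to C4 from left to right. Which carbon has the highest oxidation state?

Tallying each carbon's bonds:
C1: 1C, 1N, 1Cl, 1Br → 0 + 1 + 1 + 1 = +3
C2: 2C, 1F, 1I → 0 + 1 + 1 = +2
C3: 2C, 1H, 1Cl → 0 − 1 + 1 = 0
C4: 1C, 2H, 1I → 0 − 2 + 1 = -1
The most oxidised carbon is C1 at +3.

C1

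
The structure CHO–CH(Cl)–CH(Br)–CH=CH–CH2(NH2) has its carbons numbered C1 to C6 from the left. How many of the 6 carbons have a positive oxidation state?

Tallying each carbon's bonds:
C1: 1C, 1H, 2O → 0 − 1 + 2 = +1
C2: 2C, 1H, 1Cl → 0 − 1 + 1 = 0
C3: 2C, 1H, 1Br → 0 − 1 + 1 = 0
C4: 3C, 1H → 0 − 1 = -1
C5: 3C, 1H → 0 − 1 = -1
C6: 1C, 2H, 1N → 0 − 2 + 1 = -1
1 carbon (C1) meets the condition.

1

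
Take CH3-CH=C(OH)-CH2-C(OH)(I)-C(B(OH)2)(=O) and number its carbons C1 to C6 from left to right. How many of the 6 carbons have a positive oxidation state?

Count +1 for every bond to an atom more electronegative than carbon and −1 for every bond to one less electronegative; C–C bonds are 0. Tallying each carbon:
C1: 1C, 3H → 0 − 3 = -3
C2: 3C, 1H → 0 − 1 = -1
C3: 3C, 1O → 0 + 1 = +1
C4: 2C, 2H → 0 − 2 = -2
C5: 2C, 1O, 1I → 0 + 1 + 1 = +2
C6: 1C, 2O, 1B → 0 + 2 − 1 = +1
3 carbons (C3, C5, C6) meet the condition.

3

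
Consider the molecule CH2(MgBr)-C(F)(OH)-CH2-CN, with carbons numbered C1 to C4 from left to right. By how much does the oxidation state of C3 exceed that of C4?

C3: 2C, 2H → 0 − 2 = -2
C4: 1C, 3N → 0 + 3 = +3
Difference: -2 − (+3) = -5.

-5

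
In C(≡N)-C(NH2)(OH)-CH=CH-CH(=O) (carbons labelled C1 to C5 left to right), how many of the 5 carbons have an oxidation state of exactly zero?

0

Each bond to a more electronegative atom (O, N, halogen) counts +1, each bond to a less electronegative atom (H, metal, B, Si) counts −1, and each C–C bond counts 0. Tallying each carbon:
C1: 1C, 3N → 0 + 3 = +3
C2: 2C, 1O, 1N → 0 + 1 + 1 = +2
C3: 3C, 1H → 0 − 1 = -1
C4: 3C, 1H → 0 − 1 = -1
C5: 1C, 1H, 2O → 0 − 1 + 2 = +1
0 carbons meet the condition.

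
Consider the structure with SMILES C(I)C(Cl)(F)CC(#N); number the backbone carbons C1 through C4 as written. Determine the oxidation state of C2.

Assign +1 per bond to O/N/halogen, −1 per bond to H or an electropositive element, and 0 per bond to carbon.
C2 has one bond to C (0), one bond to C (0), one bond to Cl (+1), one bond to F (+1).
Oxidation state = 0 + 0 + 1 + 1 = +2.

+2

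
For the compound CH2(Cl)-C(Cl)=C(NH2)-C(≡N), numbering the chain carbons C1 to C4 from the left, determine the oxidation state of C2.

+1

Bonds to more-electronegative neighbours contribute +1 each, bonds to H or metals contribute −1 each, and C–C bonds contribute 0.
C2 has one bond to C (0), a double bond to C (2×0 = 0), one bond to Cl (+1).
Oxidation state = 0 + 0 + 1 = +1.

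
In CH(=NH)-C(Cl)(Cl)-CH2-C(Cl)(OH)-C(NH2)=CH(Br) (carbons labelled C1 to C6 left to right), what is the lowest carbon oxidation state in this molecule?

Bonds to more-electronegative neighbours contribute +1 each, bonds to H or metals contribute −1 each, and C–C bonds contribute 0. Tallying each carbon:
C1: 1C, 1H, 2N → 0 − 1 + 2 = +1
C2: 2C, 2Cl → 0 + 2 = +2
C3: 2C, 2H → 0 − 2 = -2
C4: 2C, 1O, 1Cl → 0 + 1 + 1 = +2
C5: 3C, 1N → 0 + 1 = +1
C6: 2C, 1H, 1Br → 0 − 1 + 1 = 0
The lowest value is -2.

-2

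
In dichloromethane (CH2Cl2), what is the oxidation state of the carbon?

Count +1 for every bond to an atom more electronegative than carbon and −1 for every bond to one less electronegative; C–C bonds are 0.
The carbon has one bond to H (-1), one bond to H (-1), one bond to Cl (+1), one bond to Cl (+1).
Oxidation state = -1 − 1 + 1 + 1 = 0.

0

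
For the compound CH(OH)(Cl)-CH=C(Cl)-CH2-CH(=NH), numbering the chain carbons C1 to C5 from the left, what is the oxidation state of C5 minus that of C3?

C5: 1C, 1H, 2N → 0 − 1 + 2 = +1
C3: 3C, 1Cl → 0 + 1 = +1
Difference: +1 − (+1) = 0.

0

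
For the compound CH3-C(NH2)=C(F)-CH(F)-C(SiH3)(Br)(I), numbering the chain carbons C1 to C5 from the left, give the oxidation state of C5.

Bonds to more-electronegative neighbours contribute +1 each, bonds to H or metals contribute −1 each, and C–C bonds contribute 0.
C5 has one bond to C (0), one bond to Si (-1), one bond to Br (+1), one bond to I (+1).
Oxidation state = 0 − 1 + 1 + 1 = +1.

+1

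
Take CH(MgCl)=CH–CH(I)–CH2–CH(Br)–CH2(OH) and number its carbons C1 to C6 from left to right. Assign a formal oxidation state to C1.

-2

Each bond to a more electronegative atom (O, N, halogen) counts +1, each bond to a less electronegative atom (H, metal, B, Si) counts −1, and each C–C bond counts 0.
C1 has a double bond to C (2×0 = 0), one bond to H (-1), one bond to Mg (-1).
Oxidation state = 0 − 1 − 1 = -2.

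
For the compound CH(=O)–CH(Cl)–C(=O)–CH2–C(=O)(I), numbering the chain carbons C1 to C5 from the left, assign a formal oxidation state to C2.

0

C2 has one bond to C (0), one bond to C (0), one bond to Cl (+1), one bond to H (-1).
Oxidation state = 0 + 0 + 1 − 1 = 0.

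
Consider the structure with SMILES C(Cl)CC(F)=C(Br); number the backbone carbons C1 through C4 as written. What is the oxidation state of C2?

Bonds to more-electronegative neighbours contribute +1 each, bonds to H or metals contribute −1 each, and C–C bonds contribute 0.
C2 has one bond to C (0), one bond to C (0), one bond to H (-1), one bond to H (-1).
Oxidation state = 0 + 0 − 1 − 1 = -2.

-2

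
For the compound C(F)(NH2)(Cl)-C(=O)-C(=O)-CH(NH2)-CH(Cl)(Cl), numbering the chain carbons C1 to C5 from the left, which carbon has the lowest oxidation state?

C4

Count +1 for every bond to an atom more electronegative than carbon and −1 for every bond to one less electronegative; C–C bonds are 0. Tallying each carbon:
C1: 1C, 1N, 1F, 1Cl → 0 + 1 + 1 + 1 = +3
C2: 2C, 2O → 0 + 2 = +2
C3: 2C, 2O → 0 + 2 = +2
C4: 2C, 1H, 1N → 0 − 1 + 1 = 0
C5: 1C, 1H, 2Cl → 0 − 1 + 2 = +1
The most reduced carbon is C4 at 0.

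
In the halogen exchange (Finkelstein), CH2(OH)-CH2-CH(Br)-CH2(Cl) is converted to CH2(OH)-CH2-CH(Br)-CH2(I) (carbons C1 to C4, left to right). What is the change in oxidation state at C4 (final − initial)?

Before: C4 has 1 bond to C, 2 bonds to H, 1 bond to Cl → oxidation state -1.
After: C4 has 1 bond to C, 2 bonds to H, 1 bond to I → oxidation state -1.
Δ = -1 − (-1) = 0, so no net redox change at C4.

0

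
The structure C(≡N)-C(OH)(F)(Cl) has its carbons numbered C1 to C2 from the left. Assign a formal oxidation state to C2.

Each bond to a more electronegative atom (O, N, halogen) counts +1, each bond to a less electronegative atom (H, metal, B, Si) counts −1, and each C–C bond counts 0.
C2 has one bond to C (0), one bond to O (+1), one bond to F (+1), one bond to Cl (+1).
Oxidation state = 0 + 1 + 1 + 1 = +3.

+3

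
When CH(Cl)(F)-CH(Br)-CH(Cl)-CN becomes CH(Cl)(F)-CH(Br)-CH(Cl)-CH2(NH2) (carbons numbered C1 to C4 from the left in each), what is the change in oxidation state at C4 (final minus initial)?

-4

Before: C4 has 1 bond to C, 3 bonds to N → oxidation state +3.
After: C4 has 1 bond to C, 2 bonds to H, 1 bond to N → oxidation state -1.
Δ = -1 − (+3) = -4, so this is a reduction at C4.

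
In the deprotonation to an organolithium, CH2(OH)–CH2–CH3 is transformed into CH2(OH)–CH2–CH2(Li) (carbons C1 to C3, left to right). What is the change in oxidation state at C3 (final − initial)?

Before: C3 has 1 bond to C, 3 bonds to H → oxidation state -3.
After: C3 has 1 bond to C, 2 bonds to H, 1 bond to Li → oxidation state -3.
Δ = -3 − (-3) = 0, so no net redox change at C3.

0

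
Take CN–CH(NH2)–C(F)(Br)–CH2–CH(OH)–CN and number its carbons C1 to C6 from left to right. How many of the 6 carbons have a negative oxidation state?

Tallying each carbon's bonds:
C1: 1C, 3N → 0 + 3 = +3
C2: 2C, 1H, 1N → 0 − 1 + 1 = 0
C3: 2C, 1F, 1Br → 0 + 1 + 1 = +2
C4: 2C, 2H → 0 − 2 = -2
C5: 2C, 1H, 1O → 0 − 1 + 1 = 0
C6: 1C, 3N → 0 + 3 = +3
1 carbon (C4) meets the condition.

1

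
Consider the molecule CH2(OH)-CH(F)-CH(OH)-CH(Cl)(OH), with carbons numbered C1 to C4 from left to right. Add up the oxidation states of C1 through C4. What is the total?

Tallying each carbon's bonds:
C1: 1C, 2H, 1O → 0 − 2 + 1 = -1
C2: 2C, 1H, 1F → 0 − 1 + 1 = 0
C3: 2C, 1H, 1O → 0 − 1 + 1 = 0
C4: 1C, 1H, 1O, 1Cl → 0 − 1 + 1 + 1 = +1
Sum = -1 + 0 + 0 + 1 = 0.

0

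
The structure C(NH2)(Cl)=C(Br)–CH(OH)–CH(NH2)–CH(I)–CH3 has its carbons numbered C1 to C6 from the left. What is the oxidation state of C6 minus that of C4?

C6: 1C, 3H → 0 − 3 = -3
C4: 2C, 1H, 1N → 0 − 1 + 1 = 0
Difference: -3 − (0) = -3.

-3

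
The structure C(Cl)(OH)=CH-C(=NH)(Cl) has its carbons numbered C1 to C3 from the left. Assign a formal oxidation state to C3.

+3

Count +1 for every bond to an atom more electronegative than carbon and −1 for every bond to one less electronegative; C–C bonds are 0.
C3 has one bond to C (0), a double bond to N (2×+1 = +2), one bond to Cl (+1).
Oxidation state = 0 + 2 + 1 = +3.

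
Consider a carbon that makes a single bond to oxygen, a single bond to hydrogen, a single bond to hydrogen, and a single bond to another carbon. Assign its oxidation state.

The carbon has one bond to C (0), one bond to O (+1), one bond to H (-1), one bond to H (-1).
Oxidation state = 0 + 1 − 1 − 1 = -1.

-1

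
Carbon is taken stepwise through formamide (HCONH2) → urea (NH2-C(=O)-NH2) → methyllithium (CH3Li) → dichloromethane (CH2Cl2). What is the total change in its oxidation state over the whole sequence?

Carbon oxidation states along the series — formamide: +2, urea: +4, methyllithium: -4, dichloromethane: 0.
Net change = 0 − (+2) = -2.

-2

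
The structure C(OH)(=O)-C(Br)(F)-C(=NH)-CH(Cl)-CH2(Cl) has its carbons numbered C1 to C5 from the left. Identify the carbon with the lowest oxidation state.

Assign +1 per bond to O/N/halogen, −1 per bond to H or an electropositive element, and 0 per bond to carbon. Tallying each carbon:
C1: 1C, 3O → 0 + 3 = +3
C2: 2C, 1F, 1Br → 0 + 1 + 1 = +2
C3: 2C, 2N → 0 + 2 = +2
C4: 2C, 1H, 1Cl → 0 − 1 + 1 = 0
C5: 1C, 2H, 1Cl → 0 − 2 + 1 = -1
The most reduced carbon is C5 at -1.

C5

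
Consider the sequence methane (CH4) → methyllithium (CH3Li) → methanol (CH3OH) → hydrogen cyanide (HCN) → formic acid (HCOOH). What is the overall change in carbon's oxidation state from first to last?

+6

Carbon oxidation states along the series — methane: -4, methyllithium: -4, methanol: -2, hydrogen cyanide: +2, formic acid: +2.
Net change = +2 − (-4) = +6.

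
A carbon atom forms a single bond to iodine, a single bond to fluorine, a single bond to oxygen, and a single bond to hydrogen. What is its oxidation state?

The carbon has one bond to H (-1), one bond to I (+1), one bond to O (+1), one bond to F (+1).
Oxidation state = -1 + 1 + 1 + 1 = +2.

+2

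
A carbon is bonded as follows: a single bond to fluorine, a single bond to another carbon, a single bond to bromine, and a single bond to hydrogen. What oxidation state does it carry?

+1

Assign +1 per bond to O/N/halogen, −1 per bond to H or an electropositive element, and 0 per bond to carbon.
The carbon has one bond to C (0), one bond to F (+1), one bond to Br (+1), one bond to H (-1).
Oxidation state = 0 + 1 + 1 − 1 = +1.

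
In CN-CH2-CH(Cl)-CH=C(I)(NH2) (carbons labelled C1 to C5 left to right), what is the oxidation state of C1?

C1 has one bond to C (0), a triple bond to N (3×+1 = +3).
Oxidation state = 0 + 3 = +3.

+3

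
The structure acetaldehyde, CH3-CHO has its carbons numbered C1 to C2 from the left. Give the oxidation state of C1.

C1 has one bond to H (-1), one bond to H (-1), one bond to H (-1), one bond to C (0).
Oxidation state = -1 − 1 − 1 + 0 = -3.

-3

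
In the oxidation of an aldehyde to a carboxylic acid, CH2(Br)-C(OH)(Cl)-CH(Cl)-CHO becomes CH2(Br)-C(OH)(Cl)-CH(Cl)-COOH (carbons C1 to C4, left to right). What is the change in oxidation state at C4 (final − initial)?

+2

Before: C4 has 1 bond to C, 1 bond to H, 2 bonds to O → oxidation state +1.
After: C4 has 1 bond to C, 3 bonds to O → oxidation state +3.
Δ = +3 − (+1) = +2, so this is an oxidation at C4.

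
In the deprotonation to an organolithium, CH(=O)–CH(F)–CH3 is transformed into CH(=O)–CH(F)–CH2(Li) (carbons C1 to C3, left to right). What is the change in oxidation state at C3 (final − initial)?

0

Before: C3 has 1 bond to C, 3 bonds to H → oxidation state -3.
After: C3 has 1 bond to C, 2 bonds to H, 1 bond to Li → oxidation state -3.
Δ = -3 − (-3) = 0, so no net redox change at C3.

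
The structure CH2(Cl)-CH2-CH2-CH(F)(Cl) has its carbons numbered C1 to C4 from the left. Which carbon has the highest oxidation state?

Tallying each carbon's bonds:
C1: 1C, 2H, 1Cl → 0 − 2 + 1 = -1
C2: 2C, 2H → 0 − 2 = -2
C3: 2C, 2H → 0 − 2 = -2
C4: 1C, 1H, 1F, 1Cl → 0 − 1 + 1 + 1 = +1
The most oxidised carbon is C4 at +1.

C4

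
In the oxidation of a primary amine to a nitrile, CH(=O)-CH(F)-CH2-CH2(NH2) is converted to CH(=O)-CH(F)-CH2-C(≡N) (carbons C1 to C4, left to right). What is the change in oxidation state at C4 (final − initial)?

Before: C4 has 1 bond to C, 2 bonds to H, 1 bond to N → oxidation state -1.
After: C4 has 1 bond to C, 3 bonds to N → oxidation state +3.
Δ = +3 − (-1) = +4, so this is an oxidation at C4.

+4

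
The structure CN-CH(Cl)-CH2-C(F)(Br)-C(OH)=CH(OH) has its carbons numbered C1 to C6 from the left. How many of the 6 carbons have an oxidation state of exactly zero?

2

Count +1 for every bond to an atom more electronegative than carbon and −1 for every bond to one less electronegative; C–C bonds are 0. Tallying each carbon:
C1: 1C, 3N → 0 + 3 = +3
C2: 2C, 1H, 1Cl → 0 − 1 + 1 = 0
C3: 2C, 2H → 0 − 2 = -2
C4: 2C, 1F, 1Br → 0 + 1 + 1 = +2
C5: 3C, 1O → 0 + 1 = +1
C6: 2C, 1H, 1O → 0 − 1 + 1 = 0
2 carbons (C2, C6) meet the condition.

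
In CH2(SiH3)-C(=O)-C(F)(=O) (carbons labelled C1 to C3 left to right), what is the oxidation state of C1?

-3

Bonds to more-electronegative neighbours contribute +1 each, bonds to H or metals contribute −1 each, and C–C bonds contribute 0.
C1 has one bond to C (0), one bond to H (-1), one bond to H (-1), one bond to Si (-1).
Oxidation state = 0 − 1 − 1 − 1 = -3.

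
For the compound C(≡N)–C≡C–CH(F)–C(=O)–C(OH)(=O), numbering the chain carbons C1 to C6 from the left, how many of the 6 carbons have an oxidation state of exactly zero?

Assign +1 per bond to O/N/halogen, −1 per bond to H or an electropositive element, and 0 per bond to carbon. Tallying each carbon:
C1: 1C, 3N → 0 + 3 = +3
C2: 4C → 0 = 0
C3: 4C → 0 = 0
C4: 2C, 1H, 1F → 0 − 1 + 1 = 0
C5: 2C, 2O → 0 + 2 = +2
C6: 1C, 3O → 0 + 3 = +3
3 carbons (C2, C3, C4) meet the condition.

3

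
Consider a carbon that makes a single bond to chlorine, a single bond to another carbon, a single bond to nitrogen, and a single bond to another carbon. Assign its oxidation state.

+2

Count +1 for every bond to an atom more electronegative than carbon and −1 for every bond to one less electronegative; C–C bonds are 0.
The carbon has one bond to C (0), one bond to C (0), one bond to Cl (+1), one bond to N (+1).
Oxidation state = 0 + 0 + 1 + 1 = +2.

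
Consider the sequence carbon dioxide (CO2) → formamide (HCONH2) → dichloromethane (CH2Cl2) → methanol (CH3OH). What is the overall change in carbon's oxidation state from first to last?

-6

Carbon oxidation states along the series — carbon dioxide: +4, formamide: +2, dichloromethane: 0, methanol: -2.
Net change = -2 − (+4) = -6.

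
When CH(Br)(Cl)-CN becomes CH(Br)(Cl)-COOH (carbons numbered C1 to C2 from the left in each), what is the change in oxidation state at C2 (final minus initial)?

0

Before: C2 has 1 bond to C, 3 bonds to N → oxidation state +3.
After: C2 has 1 bond to C, 3 bonds to O → oxidation state +3.
Δ = +3 − (+3) = 0, so no net redox change at C2.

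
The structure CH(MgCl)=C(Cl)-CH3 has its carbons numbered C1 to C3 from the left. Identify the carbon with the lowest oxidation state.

C3

Tallying each carbon's bonds:
C1: 2C, 1H, 1Mg → 0 − 1 − 1 = -2
C2: 3C, 1Cl → 0 + 1 = +1
C3: 1C, 3H → 0 − 3 = -3
The most reduced carbon is C3 at -3.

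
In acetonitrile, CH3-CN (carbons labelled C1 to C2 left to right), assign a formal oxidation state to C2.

C2 has a triple bond to N (3×+1 = +3), one bond to C (0).
Oxidation state = +3 + 0 = +3.

+3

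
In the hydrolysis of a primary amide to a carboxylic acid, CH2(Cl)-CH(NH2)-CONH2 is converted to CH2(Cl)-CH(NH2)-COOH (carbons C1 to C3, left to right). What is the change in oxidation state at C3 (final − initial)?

0

Before: C3 has 1 bond to C, 2 bonds to O, 1 bond to N → oxidation state +3.
After: C3 has 1 bond to C, 3 bonds to O → oxidation state +3.
Δ = +3 − (+3) = 0, so no net redox change at C3.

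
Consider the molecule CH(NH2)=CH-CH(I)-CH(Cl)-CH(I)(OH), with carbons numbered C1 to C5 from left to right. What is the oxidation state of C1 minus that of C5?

-1

C1: 2C, 1H, 1N → 0 − 1 + 1 = 0
C5: 1C, 1H, 1O, 1I → 0 − 1 + 1 + 1 = +1
Difference: 0 − (+1) = -1.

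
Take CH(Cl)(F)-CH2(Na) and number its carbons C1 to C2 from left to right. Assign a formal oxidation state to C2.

-3

C2 has one bond to C (0), one bond to H (-1), one bond to Na (-1), one bond to H (-1).
Oxidation state = 0 − 1 − 1 − 1 = -3.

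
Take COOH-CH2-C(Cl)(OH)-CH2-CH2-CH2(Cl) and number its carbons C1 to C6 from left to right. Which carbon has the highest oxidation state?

C1

Tallying each carbon's bonds:
C1: 1C, 3O → 0 + 3 = +3
C2: 2C, 2H → 0 − 2 = -2
C3: 2C, 1O, 1Cl → 0 + 1 + 1 = +2
C4: 2C, 2H → 0 − 2 = -2
C5: 2C, 2H → 0 − 2 = -2
C6: 1C, 2H, 1Cl → 0 − 2 + 1 = -1
The most oxidised carbon is C1 at +3.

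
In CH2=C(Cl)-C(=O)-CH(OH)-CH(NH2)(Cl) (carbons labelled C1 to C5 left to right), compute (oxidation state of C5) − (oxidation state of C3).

C5: 1C, 1H, 1N, 1Cl → 0 − 1 + 1 + 1 = +1
C3: 2C, 2O → 0 + 2 = +2
Difference: +1 − (+2) = -1.

-1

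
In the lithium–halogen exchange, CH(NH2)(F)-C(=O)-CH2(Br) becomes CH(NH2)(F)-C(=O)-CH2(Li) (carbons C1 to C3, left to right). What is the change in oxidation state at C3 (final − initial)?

-2

Before: C3 has 1 bond to C, 2 bonds to H, 1 bond to Br → oxidation state -1.
After: C3 has 1 bond to C, 2 bonds to H, 1 bond to Li → oxidation state -3.
Δ = -3 − (-1) = -2, so this is a reduction at C3.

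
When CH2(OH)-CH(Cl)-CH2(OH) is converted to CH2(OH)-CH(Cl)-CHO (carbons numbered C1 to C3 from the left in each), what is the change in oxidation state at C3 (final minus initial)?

Before: C3 has 1 bond to C, 2 bonds to H, 1 bond to O → oxidation state -1.
After: C3 has 1 bond to C, 1 bond to H, 2 bonds to O → oxidation state +1.
Δ = +1 − (-1) = +2, so this is an oxidation at C3.

+2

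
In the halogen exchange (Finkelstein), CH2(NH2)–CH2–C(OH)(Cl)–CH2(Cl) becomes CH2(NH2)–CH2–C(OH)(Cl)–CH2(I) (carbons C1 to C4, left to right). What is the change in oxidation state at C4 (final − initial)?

0

Before: C4 has 1 bond to C, 2 bonds to H, 1 bond to Cl → oxidation state -1.
After: C4 has 1 bond to C, 2 bonds to H, 1 bond to I → oxidation state -1.
Δ = -1 − (-1) = 0, so no net redox change at C4.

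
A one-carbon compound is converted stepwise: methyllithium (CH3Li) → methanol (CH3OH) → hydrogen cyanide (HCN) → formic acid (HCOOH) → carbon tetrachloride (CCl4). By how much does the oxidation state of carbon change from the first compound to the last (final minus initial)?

Carbon oxidation states along the series — methyllithium: -4, methanol: -2, hydrogen cyanide: +2, formic acid: +2, carbon tetrachloride: +4.
Net change = +4 − (-4) = +8.

+8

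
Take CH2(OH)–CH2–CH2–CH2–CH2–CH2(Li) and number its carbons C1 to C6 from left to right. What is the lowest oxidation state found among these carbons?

Tallying each carbon's bonds:
C1: 1C, 2H, 1O → 0 − 2 + 1 = -1
C2: 2C, 2H → 0 − 2 = -2
C3: 2C, 2H → 0 − 2 = -2
C4: 2C, 2H → 0 − 2 = -2
C5: 2C, 2H → 0 − 2 = -2
C6: 1C, 2H, 1Li → 0 − 2 − 1 = -3
The lowest value is -3.

-3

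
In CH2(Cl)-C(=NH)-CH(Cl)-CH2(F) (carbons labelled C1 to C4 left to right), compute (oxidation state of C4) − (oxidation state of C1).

0

C4: 1C, 2H, 1F → 0 − 2 + 1 = -1
C1: 1C, 2H, 1Cl → 0 − 2 + 1 = -1
Difference: -1 − (-1) = 0.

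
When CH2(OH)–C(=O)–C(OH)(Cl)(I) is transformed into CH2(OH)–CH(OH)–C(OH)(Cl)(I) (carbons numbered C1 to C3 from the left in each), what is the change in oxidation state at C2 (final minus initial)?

Before: C2 has 2 bonds to C, 2 bonds to O → oxidation state +2.
After: C2 has 2 bonds to C, 1 bond to H, 1 bond to O → oxidation state 0.
Δ = 0 − (+2) = -2, so this is a reduction at C2.

-2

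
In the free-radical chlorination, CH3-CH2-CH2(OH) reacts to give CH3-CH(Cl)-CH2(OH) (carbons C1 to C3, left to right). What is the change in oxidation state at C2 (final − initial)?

+2

Before: C2 has 2 bonds to C, 2 bonds to H → oxidation state -2.
After: C2 has 2 bonds to C, 1 bond to H, 1 bond to Cl → oxidation state 0.
Δ = 0 − (-2) = +2, so this is an oxidation at C2.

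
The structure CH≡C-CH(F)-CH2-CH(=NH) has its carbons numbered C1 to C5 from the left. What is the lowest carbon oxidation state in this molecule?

Bonds to more-electronegative neighbours contribute +1 each, bonds to H or metals contribute −1 each, and C–C bonds contribute 0. Tallying each carbon:
C1: 3C, 1H → 0 − 1 = -1
C2: 4C → 0 = 0
C3: 2C, 1H, 1F → 0 − 1 + 1 = 0
C4: 2C, 2H → 0 − 2 = -2
C5: 1C, 1H, 2N → 0 − 1 + 2 = +1
The lowest value is -2.

-2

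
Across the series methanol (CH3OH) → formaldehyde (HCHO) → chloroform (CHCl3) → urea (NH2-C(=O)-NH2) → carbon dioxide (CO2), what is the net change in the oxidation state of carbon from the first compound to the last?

+6

Carbon oxidation states along the series — methanol: -2, formaldehyde: 0, chloroform: +2, urea: +4, carbon dioxide: +4.
Net change = +4 − (-2) = +6.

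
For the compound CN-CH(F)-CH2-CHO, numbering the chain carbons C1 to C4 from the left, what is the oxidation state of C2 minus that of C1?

C2: 2C, 1H, 1F → 0 − 1 + 1 = 0
C1: 1C, 3N → 0 + 3 = +3
Difference: 0 − (+3) = -3.

-3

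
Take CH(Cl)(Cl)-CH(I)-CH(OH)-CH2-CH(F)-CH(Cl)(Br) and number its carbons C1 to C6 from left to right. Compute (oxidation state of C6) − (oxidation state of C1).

0

C6: 1C, 1H, 1Cl, 1Br → 0 − 1 + 1 + 1 = +1
C1: 1C, 1H, 2Cl → 0 − 1 + 2 = +1
Difference: +1 − (+1) = 0.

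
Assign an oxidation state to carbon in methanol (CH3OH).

-2

Count +1 for every bond to an atom more electronegative than carbon and −1 for every bond to one less electronegative; C–C bonds are 0.
The carbon has one bond to H (-1), one bond to H (-1), one bond to H (-1), one bond to O (+1).
Oxidation state = -1 − 1 − 1 + 1 = -2.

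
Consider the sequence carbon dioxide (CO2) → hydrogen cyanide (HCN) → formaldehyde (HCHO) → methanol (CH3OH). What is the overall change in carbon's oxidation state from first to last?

Carbon oxidation states along the series — carbon dioxide: +4, hydrogen cyanide: +2, formaldehyde: 0, methanol: -2.
Net change = -2 − (+4) = -6.

-6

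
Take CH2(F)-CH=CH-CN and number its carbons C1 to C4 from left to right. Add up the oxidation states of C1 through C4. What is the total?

0

Tallying each carbon's bonds:
C1: 1C, 2H, 1F → 0 − 2 + 1 = -1
C2: 3C, 1H → 0 − 1 = -1
C3: 3C, 1H → 0 − 1 = -1
C4: 1C, 3N → 0 + 3 = +3
Sum = -1 − 1 − 1 + 3 = 0.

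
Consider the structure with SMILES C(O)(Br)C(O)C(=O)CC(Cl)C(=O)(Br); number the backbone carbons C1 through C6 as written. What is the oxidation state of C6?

+3

Assign +1 per bond to O/N/halogen, −1 per bond to H or an electropositive element, and 0 per bond to carbon.
C6 has one bond to C (0), a double bond to O (2×+1 = +2), one bond to Br (+1).
Oxidation state = 0 + 2 + 1 = +3.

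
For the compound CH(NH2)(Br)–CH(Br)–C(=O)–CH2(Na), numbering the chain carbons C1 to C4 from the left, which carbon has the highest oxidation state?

Tallying each carbon's bonds:
C1: 1C, 1H, 1N, 1Br → 0 − 1 + 1 + 1 = +1
C2: 2C, 1H, 1Br → 0 − 1 + 1 = 0
C3: 2C, 2O → 0 + 2 = +2
C4: 1C, 2H, 1Na → 0 − 2 − 1 = -3
The most oxidised carbon is C3 at +2.

C3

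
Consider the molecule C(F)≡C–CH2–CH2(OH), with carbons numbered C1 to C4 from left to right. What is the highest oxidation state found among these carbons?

+1

Bonds to more-electronegative neighbours contribute +1 each, bonds to H or metals contribute −1 each, and C–C bonds contribute 0. Tallying each carbon:
C1: 3C, 1F → 0 + 1 = +1
C2: 4C → 0 = 0
C3: 2C, 2H → 0 − 2 = -2
C4: 1C, 2H, 1O → 0 − 2 + 1 = -1
The highest value is +1.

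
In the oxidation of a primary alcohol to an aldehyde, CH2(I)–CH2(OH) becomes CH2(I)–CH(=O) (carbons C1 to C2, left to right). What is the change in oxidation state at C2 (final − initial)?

+2

Before: C2 has 1 bond to C, 2 bonds to H, 1 bond to O → oxidation state -1.
After: C2 has 1 bond to C, 1 bond to H, 2 bonds to O → oxidation state +1.
Δ = +1 − (-1) = +2, so this is an oxidation at C2.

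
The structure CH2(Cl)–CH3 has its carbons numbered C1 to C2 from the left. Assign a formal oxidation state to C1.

-1

Bonds to more-electronegative neighbours contribute +1 each, bonds to H or metals contribute −1 each, and C–C bonds contribute 0.
C1 has one bond to C (0), one bond to H (-1), one bond to H (-1), one bond to Cl (+1).
Oxidation state = 0 − 1 − 1 + 1 = -1.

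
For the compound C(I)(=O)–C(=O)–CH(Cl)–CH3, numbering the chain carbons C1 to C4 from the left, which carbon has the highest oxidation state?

Each bond to a more electronegative atom (O, N, halogen) counts +1, each bond to a less electronegative atom (H, metal, B, Si) counts −1, and each C–C bond counts 0. Tallying each carbon:
C1: 1C, 2O, 1I → 0 + 2 + 1 = +3
C2: 2C, 2O → 0 + 2 = +2
C3: 2C, 1H, 1Cl → 0 − 1 + 1 = 0
C4: 1C, 3H → 0 − 3 = -3
The most oxidised carbon is C1 at +3.

C1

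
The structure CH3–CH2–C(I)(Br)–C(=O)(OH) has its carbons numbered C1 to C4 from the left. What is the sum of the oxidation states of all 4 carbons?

0

Tallying each carbon's bonds:
C1: 1C, 3H → 0 − 3 = -3
C2: 2C, 2H → 0 − 2 = -2
C3: 2C, 1Br, 1I → 0 + 1 + 1 = +2
C4: 1C, 3O → 0 + 3 = +3
Sum = -3 − 2 + 2 + 3 = 0.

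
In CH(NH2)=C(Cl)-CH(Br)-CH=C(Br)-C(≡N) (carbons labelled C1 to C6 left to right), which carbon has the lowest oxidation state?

C4

Bonds to more-electronegative neighbours contribute +1 each, bonds to H or metals contribute −1 each, and C–C bonds contribute 0. Tallying each carbon:
C1: 2C, 1H, 1N → 0 − 1 + 1 = 0
C2: 3C, 1Cl → 0 + 1 = +1
C3: 2C, 1H, 1Br → 0 − 1 + 1 = 0
C4: 3C, 1H → 0 − 1 = -1
C5: 3C, 1Br → 0 + 1 = +1
C6: 1C, 3N → 0 + 3 = +3
The most reduced carbon is C4 at -1.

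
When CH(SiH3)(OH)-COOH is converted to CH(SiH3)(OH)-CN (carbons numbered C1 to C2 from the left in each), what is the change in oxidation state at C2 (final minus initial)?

Before: C2 has 1 bond to C, 3 bonds to O → oxidation state +3.
After: C2 has 1 bond to C, 3 bonds to N → oxidation state +3.
Δ = +3 − (+3) = 0, so no net redox change at C2.

0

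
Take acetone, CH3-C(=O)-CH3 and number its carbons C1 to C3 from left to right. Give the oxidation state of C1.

C1 has one bond to H (-1), one bond to H (-1), one bond to H (-1), one bond to C (0).
Oxidation state = -1 − 1 − 1 + 0 = -3.

-3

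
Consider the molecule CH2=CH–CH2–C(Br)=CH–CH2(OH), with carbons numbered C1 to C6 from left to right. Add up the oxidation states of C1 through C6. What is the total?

-6

Count +1 for every bond to an atom more electronegative than carbon and −1 for every bond to one less electronegative; C–C bonds are 0. Tallying each carbon:
C1: 2C, 2H → 0 − 2 = -2
C2: 3C, 1H → 0 − 1 = -1
C3: 2C, 2H → 0 − 2 = -2
C4: 3C, 1Br → 0 + 1 = +1
C5: 3C, 1H → 0 − 1 = -1
C6: 1C, 2H, 1O → 0 − 2 + 1 = -1
Sum = -2 − 1 − 2 + 1 − 1 − 1 = -6.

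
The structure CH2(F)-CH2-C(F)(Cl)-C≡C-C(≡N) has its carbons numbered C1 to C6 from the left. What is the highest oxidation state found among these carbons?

Tallying each carbon's bonds:
C1: 1C, 2H, 1F → 0 − 2 + 1 = -1
C2: 2C, 2H → 0 − 2 = -2
C3: 2C, 1F, 1Cl → 0 + 1 + 1 = +2
C4: 4C → 0 = 0
C5: 4C → 0 = 0
C6: 1C, 3N → 0 + 3 = +3
The highest value is +3.

+3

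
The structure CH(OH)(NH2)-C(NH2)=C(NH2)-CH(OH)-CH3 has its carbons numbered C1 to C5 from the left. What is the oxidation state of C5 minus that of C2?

-4

C5: 1C, 3H → 0 − 3 = -3
C2: 3C, 1N → 0 + 1 = +1
Difference: -3 − (+1) = -4.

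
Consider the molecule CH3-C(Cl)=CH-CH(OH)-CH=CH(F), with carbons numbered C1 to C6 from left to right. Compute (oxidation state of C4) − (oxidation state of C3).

+1

C4: 2C, 1H, 1O → 0 − 1 + 1 = 0
C3: 3C, 1H → 0 − 1 = -1
Difference: 0 − (-1) = +1.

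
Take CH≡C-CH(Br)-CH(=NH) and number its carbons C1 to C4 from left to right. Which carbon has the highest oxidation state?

C4

Tallying each carbon's bonds:
C1: 3C, 1H → 0 − 1 = -1
C2: 4C → 0 = 0
C3: 2C, 1H, 1Br → 0 − 1 + 1 = 0
C4: 1C, 1H, 2N → 0 − 1 + 2 = +1
The most oxidised carbon is C4 at +1.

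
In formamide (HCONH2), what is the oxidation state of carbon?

Assign +1 per bond to O/N/halogen, −1 per bond to H or an electropositive element, and 0 per bond to carbon.
The carbon has one bond to H (-1), a double bond to O (2×+1 = +2), one bond to N (+1).
Oxidation state = -1 + 2 + 1 = +2.

+2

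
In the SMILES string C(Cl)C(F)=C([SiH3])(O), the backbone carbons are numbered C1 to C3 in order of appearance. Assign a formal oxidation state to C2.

Count +1 for every bond to an atom more electronegative than carbon and −1 for every bond to one less electronegative; C–C bonds are 0.
C2 has one bond to C (0), a double bond to C (2×0 = 0), one bond to F (+1).
Oxidation state = 0 + 0 + 1 = +1.

+1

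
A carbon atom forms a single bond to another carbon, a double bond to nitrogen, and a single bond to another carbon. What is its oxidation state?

The carbon has one bond to C (0), one bond to C (0), a double bond to N (2×+1 = +2).
Oxidation state = 0 + 0 + 2 = +2.

+2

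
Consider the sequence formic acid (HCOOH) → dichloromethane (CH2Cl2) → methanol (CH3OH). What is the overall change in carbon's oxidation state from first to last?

Carbon oxidation states along the series — formic acid: +2, dichloromethane: 0, methanol: -2.
Net change = -2 − (+2) = -4.

-4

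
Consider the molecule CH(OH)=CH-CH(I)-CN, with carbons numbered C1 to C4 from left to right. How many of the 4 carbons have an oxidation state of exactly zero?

2

Tallying each carbon's bonds:
C1: 2C, 1H, 1O → 0 − 1 + 1 = 0
C2: 3C, 1H → 0 − 1 = -1
C3: 2C, 1H, 1I → 0 − 1 + 1 = 0
C4: 1C, 3N → 0 + 3 = +3
2 carbons (C1, C3) meet the condition.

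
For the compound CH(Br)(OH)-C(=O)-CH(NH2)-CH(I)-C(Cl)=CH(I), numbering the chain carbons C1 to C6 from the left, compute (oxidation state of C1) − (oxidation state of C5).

C1: 1C, 1H, 1O, 1Br → 0 − 1 + 1 + 1 = +1
C5: 3C, 1Cl → 0 + 1 = +1
Difference: +1 − (+1) = 0.

0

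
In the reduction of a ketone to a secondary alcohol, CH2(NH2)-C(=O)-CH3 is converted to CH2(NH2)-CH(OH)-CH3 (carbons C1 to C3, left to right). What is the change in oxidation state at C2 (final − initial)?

-2

Before: C2 has 2 bonds to C, 2 bonds to O → oxidation state +2.
After: C2 has 2 bonds to C, 1 bond to H, 1 bond to O → oxidation state 0.
Δ = 0 − (+2) = -2, so this is a reduction at C2.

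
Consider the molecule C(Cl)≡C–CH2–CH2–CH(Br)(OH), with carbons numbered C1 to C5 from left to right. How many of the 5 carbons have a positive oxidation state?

Count +1 for every bond to an atom more electronegative than carbon and −1 for every bond to one less electronegative; C–C bonds are 0. Tallying each carbon:
C1: 3C, 1Cl → 0 + 1 = +1
C2: 4C → 0 = 0
C3: 2C, 2H → 0 − 2 = -2
C4: 2C, 2H → 0 − 2 = -2
C5: 1C, 1H, 1O, 1Br → 0 − 1 + 1 + 1 = +1
2 carbons (C1, C5) meet the condition.

2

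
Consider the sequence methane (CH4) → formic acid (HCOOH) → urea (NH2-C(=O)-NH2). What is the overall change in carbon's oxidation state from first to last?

+8

Carbon oxidation states along the series — methane: -4, formic acid: +2, urea: +4.
Net change = +4 − (-4) = +8.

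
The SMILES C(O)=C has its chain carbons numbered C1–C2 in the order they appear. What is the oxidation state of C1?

0

Each bond to a more electronegative atom (O, N, halogen) counts +1, each bond to a less electronegative atom (H, metal, B, Si) counts −1, and each C–C bond counts 0.
C1 has a double bond to C (2×0 = 0), one bond to O (+1), one bond to H (-1).
Oxidation state = 0 + 1 − 1 = 0.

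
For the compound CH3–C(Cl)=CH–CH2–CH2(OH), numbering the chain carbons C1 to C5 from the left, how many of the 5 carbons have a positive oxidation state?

Each bond to a more electronegative atom (O, N, halogen) counts +1, each bond to a less electronegative atom (H, metal, B, Si) counts −1, and each C–C bond counts 0. Tallying each carbon:
C1: 1C, 3H → 0 − 3 = -3
C2: 3C, 1Cl → 0 + 1 = +1
C3: 3C, 1H → 0 − 1 = -1
C4: 2C, 2H → 0 − 2 = -2
C5: 1C, 2H, 1O → 0 − 2 + 1 = -1
1 carbon (C2) meets the condition.

1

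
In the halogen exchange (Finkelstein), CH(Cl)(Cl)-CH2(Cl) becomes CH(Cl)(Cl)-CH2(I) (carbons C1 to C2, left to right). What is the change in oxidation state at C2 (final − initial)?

0

Before: C2 has 1 bond to C, 2 bonds to H, 1 bond to Cl → oxidation state -1.
After: C2 has 1 bond to C, 2 bonds to H, 1 bond to I → oxidation state -1.
Δ = -1 − (-1) = 0, so no net redox change at C2.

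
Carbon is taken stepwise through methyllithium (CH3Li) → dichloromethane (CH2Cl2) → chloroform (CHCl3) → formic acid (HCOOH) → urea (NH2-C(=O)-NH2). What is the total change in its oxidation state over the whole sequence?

Carbon oxidation states along the series — methyllithium: -4, dichloromethane: 0, chloroform: +2, formic acid: +2, urea: +4.
Net change = +4 − (-4) = +8.

+8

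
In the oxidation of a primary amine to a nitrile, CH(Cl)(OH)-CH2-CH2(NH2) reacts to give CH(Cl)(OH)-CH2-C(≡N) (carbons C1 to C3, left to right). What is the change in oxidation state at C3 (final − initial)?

Before: C3 has 1 bond to C, 2 bonds to H, 1 bond to N → oxidation state -1.
After: C3 has 1 bond to C, 3 bonds to N → oxidation state +3.
Δ = +3 − (-1) = +4, so this is an oxidation at C3.

+4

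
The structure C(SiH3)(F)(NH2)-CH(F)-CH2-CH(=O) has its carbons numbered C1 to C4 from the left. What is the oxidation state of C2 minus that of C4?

C2: 2C, 1H, 1F → 0 − 1 + 1 = 0
C4: 1C, 1H, 2O → 0 − 1 + 2 = +1
Difference: 0 − (+1) = -1.

-1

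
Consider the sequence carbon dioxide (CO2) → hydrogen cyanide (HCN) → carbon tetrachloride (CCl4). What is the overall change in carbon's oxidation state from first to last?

0

Carbon oxidation states along the series — carbon dioxide: +4, hydrogen cyanide: +2, carbon tetrachloride: +4.
Net change = +4 − (+4) = 0.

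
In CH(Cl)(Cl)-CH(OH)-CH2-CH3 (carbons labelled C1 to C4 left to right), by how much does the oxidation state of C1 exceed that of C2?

C1: 1C, 1H, 2Cl → 0 − 1 + 2 = +1
C2: 2C, 1H, 1O → 0 − 1 + 1 = 0
Difference: +1 − (0) = +1.

+1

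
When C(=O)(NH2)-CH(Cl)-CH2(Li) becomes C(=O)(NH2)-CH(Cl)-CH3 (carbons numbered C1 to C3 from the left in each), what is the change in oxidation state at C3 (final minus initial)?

0

Before: C3 has 1 bond to C, 2 bonds to H, 1 bond to Li → oxidation state -3.
After: C3 has 1 bond to C, 3 bonds to H → oxidation state -3.
Δ = -3 − (-3) = 0, so no net redox change at C3.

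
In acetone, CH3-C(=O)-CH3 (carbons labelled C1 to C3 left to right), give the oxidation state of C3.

Each bond to a more electronegative atom (O, N, halogen) counts +1, each bond to a less electronegative atom (H, metal, B, Si) counts −1, and each C–C bond counts 0.
C3 has one bond to H (-1), one bond to H (-1), one bond to H (-1), one bond to C (0).
Oxidation state = -1 − 1 − 1 + 0 = -3.

-3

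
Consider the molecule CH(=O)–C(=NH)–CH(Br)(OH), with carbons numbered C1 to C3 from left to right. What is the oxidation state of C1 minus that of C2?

C1: 1C, 1H, 2O → 0 − 1 + 2 = +1
C2: 2C, 2N → 0 + 2 = +2
Difference: +1 − (+2) = -1.

-1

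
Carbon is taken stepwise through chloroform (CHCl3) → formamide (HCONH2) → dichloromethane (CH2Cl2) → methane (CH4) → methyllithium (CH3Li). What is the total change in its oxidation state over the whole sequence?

Carbon oxidation states along the series — chloroform: +2, formamide: +2, dichloromethane: 0, methane: -4, methyllithium: -4.
Net change = -4 − (+2) = -6.

-6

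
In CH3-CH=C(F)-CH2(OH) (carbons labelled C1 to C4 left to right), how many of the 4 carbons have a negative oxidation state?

3

Count +1 for every bond to an atom more electronegative than carbon and −1 for every bond to one less electronegative; C–C bonds are 0. Tallying each carbon:
C1: 1C, 3H → 0 − 3 = -3
C2: 3C, 1H → 0 − 1 = -1
C3: 3C, 1F → 0 + 1 = +1
C4: 1C, 2H, 1O → 0 − 2 + 1 = -1
3 carbons (C1, C2, C4) meet the condition.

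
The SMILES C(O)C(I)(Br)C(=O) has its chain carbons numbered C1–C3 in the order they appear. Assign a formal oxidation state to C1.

C1 has one bond to C (0), one bond to O (+1), one bond to H (-1), one bond to H (-1).
Oxidation state = 0 + 1 − 1 − 1 = -1.

-1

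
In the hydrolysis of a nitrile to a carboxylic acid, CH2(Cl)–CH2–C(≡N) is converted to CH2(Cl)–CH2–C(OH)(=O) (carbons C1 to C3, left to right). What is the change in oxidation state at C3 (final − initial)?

0

Before: C3 has 1 bond to C, 3 bonds to N → oxidation state +3.
After: C3 has 1 bond to C, 3 bonds to O → oxidation state +3.
Δ = +3 − (+3) = 0, so no net redox change at C3.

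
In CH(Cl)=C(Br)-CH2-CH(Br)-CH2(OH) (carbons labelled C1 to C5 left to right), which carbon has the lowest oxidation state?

C3

Tallying each carbon's bonds:
C1: 2C, 1H, 1Cl → 0 − 1 + 1 = 0
C2: 3C, 1Br → 0 + 1 = +1
C3: 2C, 2H → 0 − 2 = -2
C4: 2C, 1H, 1Br → 0 − 1 + 1 = 0
C5: 1C, 2H, 1O → 0 − 2 + 1 = -1
The most reduced carbon is C3 at -2.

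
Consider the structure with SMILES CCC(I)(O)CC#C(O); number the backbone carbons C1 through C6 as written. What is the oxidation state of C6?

Bonds to more-electronegative neighbours contribute +1 each, bonds to H or metals contribute −1 each, and C–C bonds contribute 0.
C6 has a triple bond to C (3×0 = 0), one bond to O (+1).
Oxidation state = 0 + 1 = +1.

+1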